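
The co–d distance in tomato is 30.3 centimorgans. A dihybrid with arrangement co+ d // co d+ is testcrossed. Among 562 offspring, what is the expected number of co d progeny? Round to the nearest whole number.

A map distance of 30.3 centimorgans corresponds to a recombination frequency of 0.303.
The F1 is co+ d / co d+, so co d is a recombinant gamete class with expected frequency r/2 = 0.303/2 = 0.1515.
Expected number = 0.1515 × 562 = 85.14 ≈ 85.

85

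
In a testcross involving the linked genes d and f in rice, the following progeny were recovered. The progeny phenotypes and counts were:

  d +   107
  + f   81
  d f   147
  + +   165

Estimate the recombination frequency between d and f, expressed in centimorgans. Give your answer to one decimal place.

The two most frequent classes, + + (165) and d f (147), are the parental types, so the F1 was + + / d f.
The recombinant classes are + f and d +: 81 + 107 = 188.
Recombination frequency = 188/500 = 0.3760 ≈ 37.6%, i.e. 37.6 centimorgans.

37.6 centimorgans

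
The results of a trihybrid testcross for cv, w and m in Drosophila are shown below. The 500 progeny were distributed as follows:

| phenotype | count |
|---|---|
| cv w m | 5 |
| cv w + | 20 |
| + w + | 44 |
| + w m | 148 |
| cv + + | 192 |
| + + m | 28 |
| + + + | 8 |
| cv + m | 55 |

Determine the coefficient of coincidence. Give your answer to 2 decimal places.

The two most frequent reciprocal classes, + w m and cv + +, are the parental types, so the F1 was + w m / cv + +.
The two rarest classes, cv w m and + + +, are the double crossovers. Comparing them with the parentals, only the cv allele has switched, so cv is the middle locus and the order is w – cv – m.
w–cv: (48 + 13)/500 = 0.1220; cv–m: (99 + 13)/500 = 0.2240.
Expected DCO frequency = 0.1220 × 0.2240 ≈ 0.02733; observed = 13/500 ≈ 0.02600.
Coefficient of coincidence = 0.02600/0.02733 ≈ 0.95.

0.95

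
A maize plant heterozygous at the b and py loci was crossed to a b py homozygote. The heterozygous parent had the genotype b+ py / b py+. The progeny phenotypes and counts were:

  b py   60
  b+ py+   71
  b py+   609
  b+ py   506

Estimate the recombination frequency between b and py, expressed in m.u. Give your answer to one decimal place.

10.5 m.u.

The recombinant classes are b+ py+ and b py: 71 + 60 = 131.
Recombination frequency = 131/1246 = 0.1051 ≈ 10.5%, i.e. 10.5 m.u.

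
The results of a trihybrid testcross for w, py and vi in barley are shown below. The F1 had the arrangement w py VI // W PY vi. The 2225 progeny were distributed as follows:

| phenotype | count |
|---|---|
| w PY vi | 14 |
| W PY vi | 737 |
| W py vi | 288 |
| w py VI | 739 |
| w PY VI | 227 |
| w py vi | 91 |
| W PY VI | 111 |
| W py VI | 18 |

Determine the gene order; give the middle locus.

The two rarest classes, W py VI and w PY vi, are the double crossovers. Comparing them with the parentals, only the w allele has switched, so w is the middle locus and the order is vi – w – py.

w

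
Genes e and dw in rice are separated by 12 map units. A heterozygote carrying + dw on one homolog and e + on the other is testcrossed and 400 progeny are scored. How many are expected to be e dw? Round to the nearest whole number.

24

A map distance of 12 map units corresponds to a recombination frequency of 0.120.
The F1 is + dw / e +, so e dw is a recombinant gamete class with expected frequency r/2 = 0.120/2 = 0.0600.
Expected number = 0.0600 × 400 = 24.00 ≈ 24.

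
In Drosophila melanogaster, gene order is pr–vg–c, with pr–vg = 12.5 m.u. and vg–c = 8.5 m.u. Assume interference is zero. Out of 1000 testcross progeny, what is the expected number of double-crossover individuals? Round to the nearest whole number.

Map distances give recombination frequencies of 0.125 and 0.085 for the two intervals.
With no interference, expected double-crossover frequency = 0.125 × 0.085 = 0.01063.
Expected number = 0.01063 × 1000 = 10.62 ≈ 11.

11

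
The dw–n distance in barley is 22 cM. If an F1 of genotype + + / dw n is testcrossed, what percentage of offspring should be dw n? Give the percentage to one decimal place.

A map distance of 22 cM corresponds to a recombination frequency of 0.220.
The F1 is + + / dw n, so dw n is a parental gamete class with expected frequency (1 − r)/2 = 0.780/2 = 0.3900.
That is 0.3900 = 39.0% of the progeny.

39.0%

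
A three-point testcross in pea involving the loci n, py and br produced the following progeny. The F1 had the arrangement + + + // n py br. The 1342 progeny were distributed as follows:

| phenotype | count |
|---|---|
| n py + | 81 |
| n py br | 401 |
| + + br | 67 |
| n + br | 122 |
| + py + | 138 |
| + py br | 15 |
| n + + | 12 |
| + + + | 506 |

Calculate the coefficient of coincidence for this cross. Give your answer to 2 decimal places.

The two rarest classes, n + + and + py br, are the double crossovers. Comparing them with the parentals, only the n allele has switched, so n is the middle locus and the order is br – n – py.
br–n: (148 + 27)/1342 = 0.1304; n–py: (260 + 27)/1342 = 0.2139.
Expected DCO frequency = 0.1304 × 0.2139 ≈ 0.02789; observed = 27/1342 ≈ 0.02012.
Coefficient of coincidence = 0.02012/0.02789 ≈ 0.72.

0.72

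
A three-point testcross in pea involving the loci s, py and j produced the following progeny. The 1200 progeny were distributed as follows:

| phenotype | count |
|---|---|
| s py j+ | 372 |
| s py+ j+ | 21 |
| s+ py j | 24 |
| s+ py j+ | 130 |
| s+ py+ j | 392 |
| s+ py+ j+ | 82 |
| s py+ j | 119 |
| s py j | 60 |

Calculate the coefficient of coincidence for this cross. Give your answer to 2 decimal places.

0.98

The two most frequent reciprocal classes, s+ py+ j and s py j+, are the parental types, so the F1 was s+ py+ j / s py j+.
The two rarest classes, s+ py j and s py+ j+, are the double crossovers. Comparing them with the parentals, only the py allele has switched, so py is the middle locus and the order is j – py – s.
j–py: (142 + 45)/1200 = 0.1558; py–s: (249 + 45)/1200 = 0.2450.
Expected DCO frequency = 0.1558 × 0.2450 ≈ 0.03817; observed = 45/1200 ≈ 0.03750.
Coefficient of coincidence = 0.03750/0.03817 ≈ 0.98.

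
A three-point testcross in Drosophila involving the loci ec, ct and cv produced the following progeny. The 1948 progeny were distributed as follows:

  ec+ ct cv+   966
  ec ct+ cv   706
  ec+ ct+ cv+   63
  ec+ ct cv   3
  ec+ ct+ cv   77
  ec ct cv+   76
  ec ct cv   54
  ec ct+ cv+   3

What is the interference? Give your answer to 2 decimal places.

0.40

The two most frequent reciprocal classes, ec ct+ cv and ec+ ct cv+, are the parental types, so the F1 was ec ct+ cv / ec+ ct cv+.
The two rarest classes, ec ct+ cv+ and ec+ ct cv, are the double crossovers. Comparing them with the parentals, only the cv allele has switched, so cv is the middle locus and the order is ct – cv – ec.
ct–cv: (117 + 6)/1948 = 0.0631; cv–ec: (153 + 6)/1948 = 0.0816.
Expected DCO frequency = 0.0631 × 0.0816 ≈ 0.00515; observed = 6/1948 ≈ 0.00308.
Coefficient of coincidence = 0.00308/0.00515 ≈ 0.60; interference = 1 − 0.60 = 0.40.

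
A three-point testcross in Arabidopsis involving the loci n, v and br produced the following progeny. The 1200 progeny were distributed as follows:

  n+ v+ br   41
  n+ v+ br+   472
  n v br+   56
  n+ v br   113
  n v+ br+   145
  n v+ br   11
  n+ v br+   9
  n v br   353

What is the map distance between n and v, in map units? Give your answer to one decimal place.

The two most frequent reciprocal classes, n v br and n+ v+ br+, are the parental types, so the F1 was n v br / n+ v+ br+.
The two rarest classes, n v+ br and n+ v br+, are the double crossovers. Comparing them with the parentals, only the v allele has switched, so v is the middle locus and the order is br – v – n.
Crossovers in the v–n interval produce the single-crossover classes n+ v br and n v+ br+ (113 + 145 = 258) plus the double crossovers (20).
RF(v–n) = (258 + 20) / 1200 = 278/1200 = 0.2317 → 23.2 map units.

23.2 map units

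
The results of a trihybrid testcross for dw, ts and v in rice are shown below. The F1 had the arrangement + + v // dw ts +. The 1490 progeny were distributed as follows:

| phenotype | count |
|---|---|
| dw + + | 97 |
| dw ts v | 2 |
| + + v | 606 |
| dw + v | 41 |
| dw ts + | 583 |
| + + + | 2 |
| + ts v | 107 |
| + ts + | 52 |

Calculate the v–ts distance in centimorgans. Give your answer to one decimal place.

14.0 centimorgans

The two rarest classes, + + + and dw ts v, are the double crossovers. Comparing them with the parentals, only the v allele has switched, so v is the middle locus and the order is ts – v – dw.
Crossovers in the ts–v interval produce the single-crossover classes + ts v and dw + + (107 + 97 = 204) plus the double crossovers (4).
RF(ts–v) = (204 + 4) / 1490 = 208/1490 = 0.1396 → 14.0 centimorgans.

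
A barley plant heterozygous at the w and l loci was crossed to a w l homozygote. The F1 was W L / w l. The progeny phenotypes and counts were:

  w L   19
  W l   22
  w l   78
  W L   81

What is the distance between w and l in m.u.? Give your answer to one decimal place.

20.5 m.u.

The recombinant classes are W l and w L: 22 + 19 = 41.
Recombination frequency = 41/200 = 0.2050 ≈ 20.5%, i.e. 20.5 m.u.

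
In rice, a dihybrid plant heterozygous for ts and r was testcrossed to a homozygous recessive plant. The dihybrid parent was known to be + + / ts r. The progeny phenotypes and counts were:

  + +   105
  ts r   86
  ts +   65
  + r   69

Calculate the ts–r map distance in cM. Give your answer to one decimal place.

The recombinant classes are + r and ts +: 69 + 65 = 134.
Recombination frequency = 134/325 = 0.4123 ≈ 41.2%, i.e. 41.2 cM.

41.2 cM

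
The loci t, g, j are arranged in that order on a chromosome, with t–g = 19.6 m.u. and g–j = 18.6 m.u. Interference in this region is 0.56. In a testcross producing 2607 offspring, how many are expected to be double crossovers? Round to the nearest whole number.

Map distances give recombination frequencies of 0.196 and 0.186 for the two intervals.
With interference 0.56 (so coincidence = 0.44), expected double-crossover frequency = 0.196 × 0.186 × 0.44 = 0.01604.
Expected number = 0.01604 × 2607 = 41.82 ≈ 42.

42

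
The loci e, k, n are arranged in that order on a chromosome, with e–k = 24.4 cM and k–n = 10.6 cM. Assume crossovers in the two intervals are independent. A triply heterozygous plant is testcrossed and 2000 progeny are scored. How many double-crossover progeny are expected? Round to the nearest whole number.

52

Map distances give recombination frequencies of 0.244 and 0.106 for the two intervals.
With no interference, expected double-crossover frequency = 0.244 × 0.106 = 0.02586.
Expected number = 0.02586 × 2000 = 51.73 ≈ 52.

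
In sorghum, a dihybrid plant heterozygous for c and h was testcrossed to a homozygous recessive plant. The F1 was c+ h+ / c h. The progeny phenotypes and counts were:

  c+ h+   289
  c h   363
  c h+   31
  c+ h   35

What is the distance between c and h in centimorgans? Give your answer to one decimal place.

9.2 centimorgans

The recombinant classes are c+ h and c h+: 35 + 31 = 66.
Recombination frequency = 66/718 = 0.0919 ≈ 9.2%, i.e. 9.2 centimorgans.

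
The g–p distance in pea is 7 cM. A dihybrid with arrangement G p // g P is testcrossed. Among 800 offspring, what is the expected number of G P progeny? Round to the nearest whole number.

28

A map distance of 7 cM corresponds to a recombination frequency of 0.070.
The F1 is G p / g P, so G P is a recombinant gamete class with expected frequency r/2 = 0.070/2 = 0.0350.
Expected number = 0.0350 × 800 = 28.00 ≈ 28.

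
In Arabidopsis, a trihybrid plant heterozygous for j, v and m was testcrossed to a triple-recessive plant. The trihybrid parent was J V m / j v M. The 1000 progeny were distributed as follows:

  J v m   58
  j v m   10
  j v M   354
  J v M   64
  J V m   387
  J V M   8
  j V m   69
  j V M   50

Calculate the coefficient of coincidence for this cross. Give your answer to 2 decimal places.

The two rarest classes, J V M and j v m, are the double crossovers. Comparing them with the parentals, only the m allele has switched, so m is the middle locus and the order is v – m – j.
v–m: (108 + 18)/1000 = 0.1260; m–j: (133 + 18)/1000 = 0.1510.
Expected DCO frequency = 0.1260 × 0.1510 ≈ 0.01903; observed = 18/1000 ≈ 0.01800.
Coefficient of coincidence = 0.01800/0.01903 ≈ 0.95.

0.95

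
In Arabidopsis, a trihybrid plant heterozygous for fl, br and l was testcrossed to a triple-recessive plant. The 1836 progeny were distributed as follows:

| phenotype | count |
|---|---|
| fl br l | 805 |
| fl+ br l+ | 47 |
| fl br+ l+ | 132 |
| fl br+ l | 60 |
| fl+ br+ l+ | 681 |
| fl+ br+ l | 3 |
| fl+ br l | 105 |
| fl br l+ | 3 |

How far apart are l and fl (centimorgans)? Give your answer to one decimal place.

The two most frequent reciprocal classes, fl br l and fl+ br+ l+, are the parental types, so the F1 was fl br l / fl+ br+ l+.
The two rarest classes, fl br l+ and fl+ br+ l, are the double crossovers. Comparing them with the parentals, only the l allele has switched, so l is the middle locus and the order is br – l – fl.
Crossovers in the l–fl interval produce the single-crossover classes fl+ br l and fl br+ l+ (105 + 132 = 237) plus the double crossovers (6).
RF(l–fl) = (237 + 6) / 1836 = 243/1836 = 0.1324 → 13.2 centimorgans.

13.2 centimorgans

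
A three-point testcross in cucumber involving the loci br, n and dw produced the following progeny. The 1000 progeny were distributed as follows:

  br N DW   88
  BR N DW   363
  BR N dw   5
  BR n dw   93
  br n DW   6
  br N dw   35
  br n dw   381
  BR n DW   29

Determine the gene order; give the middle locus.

The two most frequent reciprocal classes, BR N DW and br n dw, are the parental types, so the F1 was BR N DW / br n dw.
The two rarest classes, BR N dw and br n DW, are the double crossovers. Comparing them with the parentals, only the dw allele has switched, so dw is the middle locus and the order is n – dw – br.

dw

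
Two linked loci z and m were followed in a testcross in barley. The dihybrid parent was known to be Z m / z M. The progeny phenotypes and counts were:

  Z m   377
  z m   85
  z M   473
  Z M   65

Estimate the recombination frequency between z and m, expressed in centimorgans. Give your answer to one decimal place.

The recombinant classes are Z M and z m: 65 + 85 = 150.
Recombination frequency = 150/1000 = 0.1500 ≈ 15.0%, i.e. 15.0 centimorgans.

15.0 centimorgans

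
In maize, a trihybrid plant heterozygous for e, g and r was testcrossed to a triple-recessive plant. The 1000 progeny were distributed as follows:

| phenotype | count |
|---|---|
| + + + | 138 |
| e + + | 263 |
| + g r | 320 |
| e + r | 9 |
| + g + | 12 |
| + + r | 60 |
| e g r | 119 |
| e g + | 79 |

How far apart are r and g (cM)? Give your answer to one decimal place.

16.0 cM

The two most frequent reciprocal classes, + g r and e + +, are the parental types, so the F1 was + g r / e + +.
The two rarest classes, + g + and e + r, are the double crossovers. Comparing them with the parentals, only the r allele has switched, so r is the middle locus and the order is g – r – e.
Crossovers in the g–r interval produce the single-crossover classes + + r and e g + (60 + 79 = 139) plus the double crossovers (21).
RF(g–r) = (139 + 21) / 1000 = 160/1000 = 0.1600 → 16.0 cM.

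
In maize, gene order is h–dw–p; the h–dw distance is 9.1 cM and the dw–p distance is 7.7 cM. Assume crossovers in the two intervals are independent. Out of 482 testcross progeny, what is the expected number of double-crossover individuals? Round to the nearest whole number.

3

Map distances give recombination frequencies of 0.091 and 0.077 for the two intervals.
With no interference, expected double-crossover frequency = 0.091 × 0.077 = 0.00701.
Expected number = 0.00701 × 482 = 3.38 ≈ 3.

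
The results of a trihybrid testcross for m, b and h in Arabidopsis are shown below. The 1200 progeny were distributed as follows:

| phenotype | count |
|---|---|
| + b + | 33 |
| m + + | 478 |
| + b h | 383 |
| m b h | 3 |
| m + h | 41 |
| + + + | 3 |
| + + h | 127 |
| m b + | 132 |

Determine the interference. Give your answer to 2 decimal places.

The two most frequent reciprocal classes, m + + and + b h, are the parental types, so the F1 was m + + / + b h.
The two rarest classes, + + + and m b h, are the double crossovers. Comparing them with the parentals, only the m allele has switched, so m is the middle locus and the order is b – m – h.
b–m: (259 + 6)/1200 = 0.2208; m–h: (74 + 6)/1200 = 0.0667.
Expected DCO frequency = 0.2208 × 0.0667 ≈ 0.01473; observed = 6/1200 ≈ 0.00500.
Coefficient of coincidence = 0.00500/0.01473 ≈ 0.34; interference = 1 − 0.34 = 0.66.

0.66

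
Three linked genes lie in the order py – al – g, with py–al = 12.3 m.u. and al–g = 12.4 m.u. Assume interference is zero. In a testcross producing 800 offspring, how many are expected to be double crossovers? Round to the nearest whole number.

12

Map distances give recombination frequencies of 0.123 and 0.124 for the two intervals.
With no interference, expected double-crossover frequency = 0.123 × 0.124 = 0.01525.
Expected number = 0.01525 × 800 = 12.20 ≈ 12.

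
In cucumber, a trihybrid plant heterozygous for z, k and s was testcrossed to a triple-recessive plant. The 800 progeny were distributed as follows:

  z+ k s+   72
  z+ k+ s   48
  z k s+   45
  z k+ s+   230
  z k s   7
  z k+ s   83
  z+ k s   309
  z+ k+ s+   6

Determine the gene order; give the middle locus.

z

The two most frequent reciprocal classes, z+ k s and z k+ s+, are the parental types, so the F1 was z+ k s / z k+ s+.
The two rarest classes, z k s and z+ k+ s+, are the double crossovers. Comparing them with the parentals, only the z allele has switched, so z is the middle locus and the order is k – z – s.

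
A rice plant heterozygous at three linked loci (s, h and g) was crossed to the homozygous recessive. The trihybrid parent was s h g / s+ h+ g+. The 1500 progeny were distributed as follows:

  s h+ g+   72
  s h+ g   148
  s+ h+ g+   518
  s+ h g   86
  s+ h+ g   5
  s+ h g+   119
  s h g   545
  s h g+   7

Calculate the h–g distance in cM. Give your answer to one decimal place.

18.6 cM

The two rarest classes, s h g+ and s+ h+ g, are the double crossovers. Comparing them with the parentals, only the g allele has switched, so g is the middle locus and the order is h – g – s.
Crossovers in the h–g interval produce the single-crossover classes s h+ g and s+ h g+ (148 + 119 = 267) plus the double crossovers (12).
RF(h–g) = (267 + 12) / 1500 = 279/1500 = 0.1860 → 18.6 cM.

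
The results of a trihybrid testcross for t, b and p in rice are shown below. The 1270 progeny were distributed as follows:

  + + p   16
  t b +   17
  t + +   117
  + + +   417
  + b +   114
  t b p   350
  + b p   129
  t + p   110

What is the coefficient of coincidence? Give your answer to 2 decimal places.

0.58

The two most frequent reciprocal classes, + + + and t b p, are the parental types, so the F1 was + + + / t b p.
The two rarest classes, + + p and t b +, are the double crossovers. Comparing them with the parentals, only the p allele has switched, so p is the middle locus and the order is b – p – t.
b–p: (224 + 33)/1270 = 0.2024; p–t: (246 + 33)/1270 = 0.2197.
Expected DCO frequency = 0.2024 × 0.2197 ≈ 0.04447; observed = 33/1270 ≈ 0.02598.
Coefficient of coincidence = 0.02598/0.04447 ≈ 0.58.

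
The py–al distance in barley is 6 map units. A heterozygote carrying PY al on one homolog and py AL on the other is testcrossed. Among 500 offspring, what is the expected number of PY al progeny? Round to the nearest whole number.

A map distance of 6 map units corresponds to a recombination frequency of 0.060.
The F1 is PY al / py AL, so PY al is a parental gamete class with expected frequency (1 − r)/2 = 0.940/2 = 0.4700.
Expected number = 0.4700 × 500 = 235.00 ≈ 235.

235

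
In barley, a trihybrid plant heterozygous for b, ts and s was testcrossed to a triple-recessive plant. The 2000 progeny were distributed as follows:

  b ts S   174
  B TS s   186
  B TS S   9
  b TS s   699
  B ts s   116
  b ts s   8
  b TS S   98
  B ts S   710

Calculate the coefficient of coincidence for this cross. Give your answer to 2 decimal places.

The two most frequent reciprocal classes, B ts S and b TS s, are the parental types, so the F1 was B ts S / b TS s.
The two rarest classes, B TS S and b ts s, are the double crossovers. Comparing them with the parentals, only the ts allele has switched, so ts is the middle locus and the order is s – ts – b.
s–ts: (214 + 17)/2000 = 0.1155; ts–b: (360 + 17)/2000 = 0.1885.
Expected DCO frequency = 0.1155 × 0.1885 ≈ 0.02177; observed = 17/2000 ≈ 0.00850.
Coefficient of coincidence = 0.00850/0.02177 ≈ 0.39.

0.39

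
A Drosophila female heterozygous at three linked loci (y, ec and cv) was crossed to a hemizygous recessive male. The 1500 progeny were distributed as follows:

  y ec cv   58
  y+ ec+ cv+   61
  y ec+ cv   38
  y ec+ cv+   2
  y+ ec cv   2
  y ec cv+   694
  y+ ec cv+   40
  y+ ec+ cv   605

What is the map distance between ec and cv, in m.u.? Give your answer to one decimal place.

8.2 m.u.

The two most frequent reciprocal classes, y+ ec+ cv and y ec cv+, are the parental types, so the F1 was y+ ec+ cv / y ec cv+.
The two rarest classes, y+ ec cv and y ec+ cv+, are the double crossovers. Comparing them with the parentals, only the ec allele has switched, so ec is the middle locus and the order is cv – ec – y.
Crossovers in the cv–ec interval produce the single-crossover classes y+ ec+ cv+ and y ec cv (61 + 58 = 119) plus the double crossovers (4).
RF(cv–ec) = (119 + 4) / 1500 = 123/1500 = 0.0820 → 8.2 m.u.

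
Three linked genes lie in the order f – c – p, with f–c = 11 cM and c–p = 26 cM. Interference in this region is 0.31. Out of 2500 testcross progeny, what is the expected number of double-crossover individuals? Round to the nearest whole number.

Map distances give recombination frequencies of 0.110 and 0.260 for the two intervals.
With interference 0.31 (so coincidence = 0.69), expected double-crossover frequency = 0.110 × 0.260 × 0.69 = 0.01973.
Expected number = 0.01973 × 2500 = 49.33 ≈ 49.

49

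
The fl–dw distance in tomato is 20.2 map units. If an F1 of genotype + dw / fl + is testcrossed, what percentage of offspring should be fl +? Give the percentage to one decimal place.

A map distance of 20.2 map units corresponds to a recombination frequency of 0.202.
The F1 is + dw / fl +, so fl + is a parental gamete class with expected frequency (1 − r)/2 = 0.798/2 = 0.3990.
That is 0.3990 = 39.9% of the progeny.

39.9%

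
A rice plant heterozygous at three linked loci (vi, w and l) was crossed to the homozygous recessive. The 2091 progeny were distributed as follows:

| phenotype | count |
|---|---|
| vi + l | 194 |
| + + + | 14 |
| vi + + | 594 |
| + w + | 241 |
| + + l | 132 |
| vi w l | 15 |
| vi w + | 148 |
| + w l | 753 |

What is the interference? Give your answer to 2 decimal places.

The two most frequent reciprocal classes, + w l and vi + +, are the parental types, so the F1 was + w l / vi + +.
The two rarest classes, vi w l and + + +, are the double crossovers. Comparing them with the parentals, only the vi allele has switched, so vi is the middle locus and the order is l – vi – w.
l–vi: (435 + 29)/2091 = 0.2219; vi–w: (280 + 29)/2091 = 0.1478.
Expected DCO frequency = 0.2219 × 0.1478 ≈ 0.03280; observed = 29/2091 ≈ 0.01387.
Coefficient of coincidence = 0.01387/0.03280 ≈ 0.42; interference = 1 − 0.42 = 0.58.

0.58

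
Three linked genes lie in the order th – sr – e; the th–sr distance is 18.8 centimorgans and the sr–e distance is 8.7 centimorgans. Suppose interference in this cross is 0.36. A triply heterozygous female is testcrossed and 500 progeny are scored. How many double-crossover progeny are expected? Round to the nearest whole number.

5

Map distances give recombination frequencies of 0.188 and 0.087 for the two intervals.
With interference 0.36 (so coincidence = 0.64), expected double-crossover frequency = 0.188 × 0.087 × 0.64 = 0.01047.
Expected number = 0.01047 × 500 = 5.23 ≈ 5.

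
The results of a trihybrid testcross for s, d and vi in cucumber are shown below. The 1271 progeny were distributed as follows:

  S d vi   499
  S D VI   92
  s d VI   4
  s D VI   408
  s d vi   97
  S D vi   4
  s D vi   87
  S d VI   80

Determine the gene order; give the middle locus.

d

The two most frequent reciprocal classes, S d vi and s D VI, are the parental types, so the F1 was S d vi / s D VI.
The two rarest classes, S D vi and s d VI, are the double crossovers. Comparing them with the parentals, only the d allele has switched, so d is the middle locus and the order is s – d – vi.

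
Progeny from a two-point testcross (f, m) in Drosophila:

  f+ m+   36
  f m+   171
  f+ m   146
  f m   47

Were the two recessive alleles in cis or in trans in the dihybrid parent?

The two most frequent classes are f+ m (146) and f m+ (171); these are the parental (non-recombinant) types.
So the F1 carried f+ m on one chromosome and f m+ on the other — the recessive alleles are on opposite chromosomes (trans / repulsion).

trans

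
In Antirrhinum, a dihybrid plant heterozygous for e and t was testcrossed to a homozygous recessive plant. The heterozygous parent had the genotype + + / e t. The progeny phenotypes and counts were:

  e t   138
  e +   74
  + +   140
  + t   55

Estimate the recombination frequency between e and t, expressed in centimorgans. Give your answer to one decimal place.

31.7 centimorgans

The recombinant classes are + t and e +: 55 + 74 = 129.
Recombination frequency = 129/407 = 0.3170 ≈ 31.7%, i.e. 31.7 centimorgans.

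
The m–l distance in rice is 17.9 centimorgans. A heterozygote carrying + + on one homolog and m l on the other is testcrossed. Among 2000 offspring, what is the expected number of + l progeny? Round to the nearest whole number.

179

A map distance of 17.9 centimorgans corresponds to a recombination frequency of 0.179.
The F1 is + + / m l, so + l is a recombinant gamete class with expected frequency r/2 = 0.179/2 = 0.0895.
Expected number = 0.0895 × 2000 = 179.00 ≈ 179.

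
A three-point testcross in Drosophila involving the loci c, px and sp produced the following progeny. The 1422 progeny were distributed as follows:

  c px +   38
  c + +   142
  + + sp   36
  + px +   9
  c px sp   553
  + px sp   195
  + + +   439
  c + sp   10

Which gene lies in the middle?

The two most frequent reciprocal classes, + + + and c px sp, are the parental types, so the F1 was + + + / c px sp.
The two rarest classes, + px + and c + sp, are the double crossovers. Comparing them with the parentals, only the px allele has switched, so px is the middle locus and the order is sp – px – c.

px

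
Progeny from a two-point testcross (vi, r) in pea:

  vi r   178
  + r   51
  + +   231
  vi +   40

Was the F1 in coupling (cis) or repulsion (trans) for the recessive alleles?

The two most frequent classes are + + (231) and vi r (178); these are the parental (non-recombinant) types.
So the F1 carried + + on one chromosome and vi r on the other — the recessive alleles are on the same chromosome (cis / coupling).

cis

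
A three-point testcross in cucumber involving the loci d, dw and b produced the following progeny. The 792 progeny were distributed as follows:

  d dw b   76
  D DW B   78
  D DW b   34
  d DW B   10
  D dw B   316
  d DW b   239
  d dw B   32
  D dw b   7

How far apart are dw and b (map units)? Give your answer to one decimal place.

21.6 map units

The two most frequent reciprocal classes, d DW b and D dw B, are the parental types, so the F1 was d DW b / D dw B.
The two rarest classes, d DW B and D dw b, are the double crossovers. Comparing them with the parentals, only the b allele has switched, so b is the middle locus and the order is dw – b – d.
Crossovers in the dw–b interval produce the single-crossover classes d dw b and D DW B (76 + 78 = 154) plus the double crossovers (17).
RF(dw–b) = (154 + 17) / 792 = 171/792 = 0.2159 → 21.6 map units.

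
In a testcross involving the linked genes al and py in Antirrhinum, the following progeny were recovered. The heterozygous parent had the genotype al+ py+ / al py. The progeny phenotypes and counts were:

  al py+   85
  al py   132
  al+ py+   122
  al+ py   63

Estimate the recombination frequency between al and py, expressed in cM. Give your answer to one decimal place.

36.8 cM

The recombinant classes are al+ py and al py+: 63 + 85 = 148.
Recombination frequency = 148/402 = 0.3682 ≈ 36.8%, i.e. 36.8 cM.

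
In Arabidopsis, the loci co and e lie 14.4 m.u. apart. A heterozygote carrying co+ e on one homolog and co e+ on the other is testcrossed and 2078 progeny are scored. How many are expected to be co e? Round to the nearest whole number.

A map distance of 14.4 m.u. corresponds to a recombination frequency of 0.144.
The F1 is co+ e / co e+, so co e is a recombinant gamete class with expected frequency r/2 = 0.144/2 = 0.0720.
Expected number = 0.0720 × 2078 = 149.62 ≈ 150.

150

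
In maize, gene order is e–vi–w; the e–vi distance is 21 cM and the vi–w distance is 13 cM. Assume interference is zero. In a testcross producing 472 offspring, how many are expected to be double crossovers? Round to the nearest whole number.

13

Map distances give recombination frequencies of 0.210 and 0.130 for the two intervals.
With no interference, expected double-crossover frequency = 0.210 × 0.130 = 0.02730.
Expected number = 0.02730 × 472 = 12.89 ≈ 13.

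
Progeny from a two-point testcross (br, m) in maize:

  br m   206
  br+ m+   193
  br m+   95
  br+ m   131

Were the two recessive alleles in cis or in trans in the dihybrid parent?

cis

The two most frequent classes are br+ m+ (193) and br m (206); these are the parental (non-recombinant) types.
So the F1 carried br+ m+ on one chromosome and br m on the other — the recessive alleles are on the same chromosome (cis / coupling).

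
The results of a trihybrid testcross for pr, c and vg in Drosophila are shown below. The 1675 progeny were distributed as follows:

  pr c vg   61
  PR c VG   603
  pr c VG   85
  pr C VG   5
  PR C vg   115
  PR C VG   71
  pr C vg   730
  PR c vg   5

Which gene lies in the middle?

vg

The two most frequent reciprocal classes, pr C vg and PR c VG, are the parental types, so the F1 was pr C vg / PR c VG.
The two rarest classes, pr C VG and PR c vg, are the double crossovers. Comparing them with the parentals, only the vg allele has switched, so vg is the middle locus and the order is pr – vg – c.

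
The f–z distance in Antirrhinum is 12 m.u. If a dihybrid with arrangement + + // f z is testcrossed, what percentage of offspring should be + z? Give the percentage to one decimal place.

6.0%

A map distance of 12 m.u. corresponds to a recombination frequency of 0.120.
The F1 is + + / f z, so + z is a recombinant gamete class with expected frequency r/2 = 0.120/2 = 0.0600.
That is 0.0600 = 6.0% of the progeny.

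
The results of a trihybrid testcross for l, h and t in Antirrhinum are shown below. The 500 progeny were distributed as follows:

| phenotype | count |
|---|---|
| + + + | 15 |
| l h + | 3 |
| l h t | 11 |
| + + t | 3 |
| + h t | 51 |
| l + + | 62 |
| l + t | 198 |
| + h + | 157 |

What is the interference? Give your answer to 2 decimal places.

The two most frequent reciprocal classes, l + t and + h +, are the parental types, so the F1 was l + t / + h +.
The two rarest classes, + + t and l h +, are the double crossovers. Comparing them with the parentals, only the l allele has switched, so l is the middle locus and the order is t – l – h.
t–l: (113 + 6)/500 = 0.2380; l–h: (26 + 6)/500 = 0.0640.
Expected DCO frequency = 0.2380 × 0.0640 ≈ 0.01523; observed = 6/500 ≈ 0.01200.
Coefficient of coincidence = 0.01200/0.01523 ≈ 0.79; interference = 1 − 0.79 = 0.21.

0.21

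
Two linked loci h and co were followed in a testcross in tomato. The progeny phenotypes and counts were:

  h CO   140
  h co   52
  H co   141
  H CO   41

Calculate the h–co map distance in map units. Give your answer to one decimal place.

The two most frequent classes, H co (141) and h CO (140), are the parental types, so the F1 was H co / h CO.
The recombinant classes are H CO and h co: 41 + 52 = 93.
Recombination frequency = 93/374 = 0.2487 ≈ 24.9%, i.e. 24.9 map units.

24.9 map units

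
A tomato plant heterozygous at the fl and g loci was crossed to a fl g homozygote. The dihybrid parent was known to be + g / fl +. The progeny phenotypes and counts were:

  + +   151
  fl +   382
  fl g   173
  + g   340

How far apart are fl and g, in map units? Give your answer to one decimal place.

31.0 map units

The recombinant classes are + + and fl g: 151 + 173 = 324.
Recombination frequency = 324/1046 = 0.3098 ≈ 31.0%, i.e. 31.0 map units.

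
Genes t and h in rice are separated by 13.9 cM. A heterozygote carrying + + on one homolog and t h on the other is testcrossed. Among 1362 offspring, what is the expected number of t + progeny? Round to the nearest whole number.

A map distance of 13.9 cM corresponds to a recombination frequency of 0.139.
The F1 is + + / t h, so t + is a recombinant gamete class with expected frequency r/2 = 0.139/2 = 0.0695.
Expected number = 0.0695 × 1362 = 94.66 ≈ 95.

95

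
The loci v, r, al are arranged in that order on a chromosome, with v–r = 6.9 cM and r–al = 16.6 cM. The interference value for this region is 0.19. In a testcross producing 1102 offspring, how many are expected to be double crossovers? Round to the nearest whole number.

Map distances give recombination frequencies of 0.069 and 0.166 for the two intervals.
With interference 0.19 (so coincidence = 0.81), expected double-crossover frequency = 0.069 × 0.166 × 0.81 = 0.00928.
Expected number = 0.00928 × 1102 = 10.22 ≈ 10.

10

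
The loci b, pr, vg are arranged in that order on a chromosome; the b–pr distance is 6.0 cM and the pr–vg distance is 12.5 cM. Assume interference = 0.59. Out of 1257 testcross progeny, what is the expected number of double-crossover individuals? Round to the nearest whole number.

4

Map distances give recombination frequencies of 0.060 and 0.125 for the two intervals.
With interference 0.59 (so coincidence = 0.41), expected double-crossover frequency = 0.060 × 0.125 × 0.41 = 0.00308.
Expected number = 0.00308 × 1257 = 3.87 ≈ 4.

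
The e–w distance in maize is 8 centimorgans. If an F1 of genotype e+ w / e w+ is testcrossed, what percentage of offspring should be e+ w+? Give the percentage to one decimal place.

A map distance of 8 centimorgans corresponds to a recombination frequency of 0.080.
The F1 is e+ w / e w+, so e+ w+ is a recombinant gamete class with expected frequency r/2 = 0.080/2 = 0.0400.
That is 0.0400 = 4.0% of the progeny.

4.0%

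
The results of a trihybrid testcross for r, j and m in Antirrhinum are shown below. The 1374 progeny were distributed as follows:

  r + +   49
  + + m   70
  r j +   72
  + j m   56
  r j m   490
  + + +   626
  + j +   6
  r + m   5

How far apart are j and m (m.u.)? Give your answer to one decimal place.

The two most frequent reciprocal classes, + + + and r j m, are the parental types, so the F1 was + + + / r j m.
The two rarest classes, + j + and r + m, are the double crossovers. Comparing them with the parentals, only the j allele has switched, so j is the middle locus and the order is r – j – m.
Crossovers in the j–m interval produce the single-crossover classes + + m and r j + (70 + 72 = 142) plus the double crossovers (11).
RF(j–m) = (142 + 11) / 1374 = 153/1374 = 0.1114 → 11.1 m.u.

11.1 m.u.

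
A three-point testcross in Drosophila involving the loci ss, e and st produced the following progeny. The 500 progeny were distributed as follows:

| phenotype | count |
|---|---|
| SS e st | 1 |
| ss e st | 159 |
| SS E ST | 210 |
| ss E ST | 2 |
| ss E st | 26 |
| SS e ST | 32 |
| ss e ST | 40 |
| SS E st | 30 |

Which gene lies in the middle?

The two most frequent reciprocal classes, SS E ST and ss e st, are the parental types, so the F1 was SS E ST / ss e st.
The two rarest classes, ss E ST and SS e st, are the double crossovers. Comparing them with the parentals, only the ss allele has switched, so ss is the middle locus and the order is e – ss – st.

ss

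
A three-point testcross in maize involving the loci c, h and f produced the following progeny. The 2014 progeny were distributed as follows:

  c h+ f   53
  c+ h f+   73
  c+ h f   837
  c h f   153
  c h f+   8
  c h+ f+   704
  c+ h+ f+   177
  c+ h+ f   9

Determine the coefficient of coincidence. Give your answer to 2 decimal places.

0.69

The two most frequent reciprocal classes, c+ h f and c h+ f+, are the parental types, so the F1 was c+ h f / c h+ f+.
The two rarest classes, c+ h+ f and c h f+, are the double crossovers. Comparing them with the parentals, only the h allele has switched, so h is the middle locus and the order is f – h – c.
f–h: (126 + 17)/2014 = 0.0710; h–c: (330 + 17)/2014 = 0.1723.
Expected DCO frequency = 0.0710 × 0.1723 ≈ 0.01223; observed = 17/2014 ≈ 0.00844.
Coefficient of coincidence = 0.00844/0.01223 ≈ 0.69.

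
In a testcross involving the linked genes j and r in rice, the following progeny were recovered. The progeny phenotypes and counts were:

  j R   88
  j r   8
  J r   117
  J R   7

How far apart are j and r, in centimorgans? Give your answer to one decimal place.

The two most frequent classes, J r (117) and j R (88), are the parental types, so the F1 was J r / j R.
The recombinant classes are J R and j r: 7 + 8 = 15.
Recombination frequency = 15/220 = 0.0682 ≈ 6.8%, i.e. 6.8 centimorgans.

6.8 centimorgans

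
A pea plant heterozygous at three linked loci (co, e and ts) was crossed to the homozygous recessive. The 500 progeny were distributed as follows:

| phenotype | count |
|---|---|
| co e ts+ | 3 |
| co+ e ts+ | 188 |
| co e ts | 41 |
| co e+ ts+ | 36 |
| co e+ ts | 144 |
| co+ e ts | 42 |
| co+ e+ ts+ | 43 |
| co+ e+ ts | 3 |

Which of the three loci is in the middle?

co

The two most frequent reciprocal classes, co+ e ts+ and co e+ ts, are the parental types, so the F1 was co+ e ts+ / co e+ ts.
The two rarest classes, co e ts+ and co+ e+ ts, are the double crossovers. Comparing them with the parentals, only the co allele has switched, so co is the middle locus and the order is e – co – ts.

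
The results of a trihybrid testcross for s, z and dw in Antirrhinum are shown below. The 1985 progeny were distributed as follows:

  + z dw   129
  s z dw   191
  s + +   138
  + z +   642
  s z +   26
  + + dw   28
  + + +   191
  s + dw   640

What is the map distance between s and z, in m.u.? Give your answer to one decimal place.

The two most frequent reciprocal classes, + z + and s + dw, are the parental types, so the F1 was + z + / s + dw.
The two rarest classes, s z + and + + dw, are the double crossovers. Comparing them with the parentals, only the s allele has switched, so s is the middle locus and the order is z – s – dw.
Crossovers in the z–s interval produce the single-crossover classes + + + and s z dw (191 + 191 = 382) plus the double crossovers (54).
RF(z–s) = (382 + 54) / 1985 = 436/1985 = 0.2196 → 22.0 m.u.

22.0 m.u.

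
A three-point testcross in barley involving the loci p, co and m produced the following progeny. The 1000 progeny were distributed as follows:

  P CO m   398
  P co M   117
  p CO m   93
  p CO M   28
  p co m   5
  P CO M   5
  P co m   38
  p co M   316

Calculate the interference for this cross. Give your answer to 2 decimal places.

0.40

The two most frequent reciprocal classes, P CO m and p co M, are the parental types, so the F1 was P CO m / p co M.
The two rarest classes, P CO M and p co m, are the double crossovers. Comparing them with the parentals, only the m allele has switched, so m is the middle locus and the order is co – m – p.
co–m: (66 + 10)/1000 = 0.0760; m–p: (210 + 10)/1000 = 0.2200.
Expected DCO frequency = 0.0760 × 0.2200 ≈ 0.01672; observed = 10/1000 ≈ 0.01000.
Coefficient of coincidence = 0.01000/0.01672 ≈ 0.60; interference = 1 − 0.60 = 0.40.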